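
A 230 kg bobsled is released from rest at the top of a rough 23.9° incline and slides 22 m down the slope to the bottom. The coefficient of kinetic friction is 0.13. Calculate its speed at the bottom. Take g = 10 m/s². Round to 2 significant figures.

v = 11 m/s

Energy: mgh = ½mv² + W_f, with h = L sinθ and W_f = μ_k (mg cosθ) L
mgh = mgL sinθ = (230)(10)(22)sin23.9° = 20500 J
W_f = μ_k mg cosθ · L = (0.13)(230)(10)cos23.9°·22 = 6014 J
½mv² = 20500 − 6014 = 14486 J
v = √(2 × 14486/230) = 11.22 m/s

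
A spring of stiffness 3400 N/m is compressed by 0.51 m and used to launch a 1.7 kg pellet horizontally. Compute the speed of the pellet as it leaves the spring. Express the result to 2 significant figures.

Spring PE converts entirely to kinetic energy: ½kx² = ½mv²
v = x√(k/m) = 0.51 × √(3400/1.7) = 22.81 m/s

v = 23 m/s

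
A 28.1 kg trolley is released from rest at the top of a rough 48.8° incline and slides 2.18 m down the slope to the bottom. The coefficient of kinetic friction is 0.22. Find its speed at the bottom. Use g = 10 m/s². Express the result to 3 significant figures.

v = 5.15 m/s

Energy: mgh = ½mv² + W_f, with h = L sinθ and W_f = μ_k (mg cosθ) L
mgh = mgL sinθ = (28.1)(10)(2.18)sin48.8° = 460.91 J
W_f = μ_k mg cosθ · L = (0.22)(28.1)(10)cos48.8°·2.18 = 88.77 J
½mv² = 460.91 − 88.77 = 372.14 J
v = √(2 × 372.14/28.1) = 5.147 m/s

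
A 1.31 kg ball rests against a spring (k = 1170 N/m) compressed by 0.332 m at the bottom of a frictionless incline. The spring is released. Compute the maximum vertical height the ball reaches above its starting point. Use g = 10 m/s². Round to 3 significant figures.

At maximum height the ball is at rest, so ½kx² = mgh
h = kx²/(2mg) = (1170)(0.332)²/(2 × 1.31 × 10) = 4.922 m

h = 4.92 m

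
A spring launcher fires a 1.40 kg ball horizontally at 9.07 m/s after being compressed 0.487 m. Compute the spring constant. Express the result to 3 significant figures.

Energy stored in the spring equals the launch KE: ½kx² = ½mv²
k = mv²/x² = (1.40)(9.07)²/(0.487)² = 485.6 N/m

k = 486 N/m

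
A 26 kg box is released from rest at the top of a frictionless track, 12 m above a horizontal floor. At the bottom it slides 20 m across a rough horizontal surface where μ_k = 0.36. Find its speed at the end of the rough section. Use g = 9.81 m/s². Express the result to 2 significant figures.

v = 9.7 m/s

Applying the work–energy principle:
mgh = ½mv² + μ_k m g d
W_f = μ_k mg d = (0.36)(26)(9.81)(20) = 1836 J
½mv² = mgh − W_f = 3060.7 − 1836 = 1224.3 J
v = √(2 × 1224.3/26) = 9.704 m/s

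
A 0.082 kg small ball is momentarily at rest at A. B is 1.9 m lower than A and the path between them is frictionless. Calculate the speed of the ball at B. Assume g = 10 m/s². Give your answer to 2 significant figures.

Mechanical energy is conserved (no friction): mgh = ½mv²
The mass cancels from both sides.
v = √(2gh) = √(2 × 10 × 1.9) = √38.000 = 6.164 m/s

v = 6.2 m/s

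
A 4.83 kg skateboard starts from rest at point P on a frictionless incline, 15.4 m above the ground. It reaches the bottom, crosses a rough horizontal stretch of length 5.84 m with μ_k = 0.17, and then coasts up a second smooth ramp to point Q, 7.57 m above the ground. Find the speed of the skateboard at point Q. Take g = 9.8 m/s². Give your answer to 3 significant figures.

v = 11.6 m/s

Energy at P: mgh₁ = (4.83)(9.8)(15.4) = 728.94 J
Friction loss: W_f = μ_k mg d = 46.99 J
At Q: ½mv² + mgh₂ = mgh₁ − W_f
½mv² = 728.94 − 46.99 − 358.32 = 323.63 J
v = √(2 × 323.63/4.83) = 11.58 m/s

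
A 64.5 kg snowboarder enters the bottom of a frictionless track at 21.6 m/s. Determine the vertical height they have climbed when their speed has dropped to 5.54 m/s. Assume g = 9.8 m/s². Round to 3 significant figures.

h = 22.2 m

Conservation of energy: ½mv₁² = ½mv₂² + mgh
h = (v₁² − v₂²)/(2g) = (21.6² − 5.54²)/(2 × 9.8) = 22.24 m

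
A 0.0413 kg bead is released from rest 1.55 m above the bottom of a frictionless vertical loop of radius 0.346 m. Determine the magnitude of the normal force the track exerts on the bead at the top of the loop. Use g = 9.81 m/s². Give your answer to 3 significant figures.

N = 1.60 N

Energy from release to top (height 2r): mgh = ½mv_top² + mg(2r)
v_top² = 2g(h − 2r) = 2(9.81)(1.55 − 0.6920) = 16.834 m²/s²
At the top, both N and weight point toward the centre: N + mg = mv_top²/r
N = m(v_top²/r − g) = 0.0413(16.834/0.346 − 9.81) = 1.604 N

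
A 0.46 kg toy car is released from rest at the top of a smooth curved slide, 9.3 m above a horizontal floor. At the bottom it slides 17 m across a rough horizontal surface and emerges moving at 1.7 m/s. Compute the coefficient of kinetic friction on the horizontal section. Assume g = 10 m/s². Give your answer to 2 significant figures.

Energy at the top = energy at the end + work done against friction:
mgh = ½mv² + μ_k m g d
mgh = 42.780 J; ½mv² = 0.66470 J
W_f = 42.780 − 0.66470 = 42.12 J
μ_k = W_f/(mg·d) = 42.12/(4.600 × 17) = 0.5386

μ_k = 0.54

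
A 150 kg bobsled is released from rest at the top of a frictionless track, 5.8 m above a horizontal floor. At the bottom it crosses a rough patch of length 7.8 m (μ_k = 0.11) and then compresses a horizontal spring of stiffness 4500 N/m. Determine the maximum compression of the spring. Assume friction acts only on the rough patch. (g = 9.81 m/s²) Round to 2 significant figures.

x = 1.8 m

Initial energy: E₁ = mgh = (150)(9.81)(5.8) = 8534.7 J
Friction removes W_f = μ_k mg d = (0.11)(150)(9.81)(7.8) = 1263 J
Energy reaching the spring: E = 8534.7 − 1263 = 7272.2 J
At max compression ½kx² = E ⇒ x = √(2E/k) = √(2 × 7272.2/4500) = 1.798 m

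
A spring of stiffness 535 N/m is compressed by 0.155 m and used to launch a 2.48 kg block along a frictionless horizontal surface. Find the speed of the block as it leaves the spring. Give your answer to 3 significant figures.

v = 2.28 m/s

Spring PE converts entirely to kinetic energy: ½kx² = ½mv²
v = x√(k/m) = 0.155 × √(535/2.48) = 2.277 m/s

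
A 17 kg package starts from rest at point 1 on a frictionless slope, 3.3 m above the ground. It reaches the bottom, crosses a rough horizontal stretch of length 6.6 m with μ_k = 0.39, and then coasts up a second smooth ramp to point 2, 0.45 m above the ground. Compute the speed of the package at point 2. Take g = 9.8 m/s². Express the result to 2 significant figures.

v = 2.3 m/s

Energy at 1: mgh₁ = (17)(9.8)(3.3) = 549.78 J
Friction loss: W_f = μ_k mg d = 428.8 J
At 2: ½mv² + mgh₂ = mgh₁ − W_f
½mv² = 549.78 − 428.8 − 74.970 = 45.982 J
v = √(2 × 45.982/17) = 2.326 m/s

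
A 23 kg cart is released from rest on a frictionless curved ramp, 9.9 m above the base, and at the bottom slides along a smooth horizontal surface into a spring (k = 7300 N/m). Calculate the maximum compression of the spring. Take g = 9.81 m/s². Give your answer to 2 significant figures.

Gravitational PE at the top equals spring PE at max compression: mgh = ½kx²
x = √(2mgh/k) = √(2 × 23 × 9.81 × 9.9 / 7300) = 0.7823 m

x = 0.78 m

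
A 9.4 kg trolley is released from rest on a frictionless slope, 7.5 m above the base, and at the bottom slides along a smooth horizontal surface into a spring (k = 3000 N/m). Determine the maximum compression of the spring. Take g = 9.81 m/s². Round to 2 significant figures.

x = 0.68 m

Gravitational PE at the top equals spring PE at max compression: mgh = ½kx²
x = √(2mgh/k) = √(2 × 9.4 × 9.81 × 7.5 / 3000) = 0.6790 m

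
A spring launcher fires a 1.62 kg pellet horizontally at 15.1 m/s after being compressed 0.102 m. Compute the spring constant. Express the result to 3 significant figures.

½kx² = ½mv²
k = mv²/x² = (1.62)(15.1)²/(0.102)² = 35503 N/m

k = 35500 N/m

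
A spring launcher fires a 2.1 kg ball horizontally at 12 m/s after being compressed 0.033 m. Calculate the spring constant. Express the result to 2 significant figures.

k = 280000 N/m

Spring PE at full compression equals KE at release: ½kx² = ½mv²
k = mv²/x² = (2.1)(12)²/(0.033)² = 277686 N/m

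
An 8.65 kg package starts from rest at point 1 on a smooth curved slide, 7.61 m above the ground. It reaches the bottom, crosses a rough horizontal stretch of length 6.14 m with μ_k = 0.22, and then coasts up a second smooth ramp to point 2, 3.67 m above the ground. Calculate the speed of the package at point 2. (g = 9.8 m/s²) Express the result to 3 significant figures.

v = 7.12 m/s

Energy at 1: mgh₁ = (8.65)(9.8)(7.61) = 645.10 J
Friction loss: W_f = μ_k mg d = 114.5 J
At 2: ½mv² + mgh₂ = mgh₁ − W_f
½mv² = 645.10 − 114.5 − 311.11 = 219.49 J
v = √(2 × 219.49/8.65) = 7.124 m/s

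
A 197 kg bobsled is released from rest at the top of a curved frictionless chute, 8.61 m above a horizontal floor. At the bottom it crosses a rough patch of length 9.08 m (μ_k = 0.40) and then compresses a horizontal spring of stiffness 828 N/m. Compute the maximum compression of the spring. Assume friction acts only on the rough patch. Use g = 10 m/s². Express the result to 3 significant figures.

x = 4.87 m

Initial energy: E₁ = mgh = (197)(10)(8.61) = 16962 J
Friction removes W_f = μ_k mg d = (0.40)(197)(10)(9.08) = 7155 J
Energy reaching the spring: E = 16962 − 7155 = 9806.7 J
At max compression ½kx² = E ⇒ x = √(2E/k) = √(2 × 9806.7/828) = 4.867 m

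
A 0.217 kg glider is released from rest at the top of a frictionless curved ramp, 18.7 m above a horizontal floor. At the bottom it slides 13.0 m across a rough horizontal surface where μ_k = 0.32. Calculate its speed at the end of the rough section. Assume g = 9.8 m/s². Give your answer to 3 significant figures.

v = 16.9 m/s

Applying the work–energy principle:
mgh = ½mv² + μ_k m g d
W_f = μ_k mg d = (0.32)(0.217)(9.8)(13.0) = 8.847 J
½mv² = mgh − W_f = 39.767 − 8.847 = 30.921 J
v = √(2 × 30.921/0.217) = 16.88 m/s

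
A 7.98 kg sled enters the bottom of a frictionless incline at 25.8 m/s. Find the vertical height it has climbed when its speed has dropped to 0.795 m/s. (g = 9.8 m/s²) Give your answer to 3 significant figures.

Conservation of energy: ½mv₁² = ½mv₂² + mgh
h = (v₁² − v₂²)/(2g) = (25.8² − 0.795²)/(2 × 9.8) = 33.93 m

h = 33.9 m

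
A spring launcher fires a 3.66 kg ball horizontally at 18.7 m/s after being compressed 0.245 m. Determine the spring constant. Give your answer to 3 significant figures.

Energy stored in the spring equals the launch KE: ½kx² = ½mv²
k = mv²/x² = (3.66)(18.7)²/(0.245)² = 21322 N/m

k = 21300 N/m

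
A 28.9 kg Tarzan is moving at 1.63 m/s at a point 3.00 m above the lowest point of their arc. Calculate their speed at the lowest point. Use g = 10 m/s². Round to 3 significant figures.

By conservation of mechanical energy, ½mv₀² + mgh = ½mv²
v² = v₀² + 2gh = (1.63)² + 2(10)(3.00) = 62.657
v = √62.657 = 7.916 m/s

v = 7.92 m/s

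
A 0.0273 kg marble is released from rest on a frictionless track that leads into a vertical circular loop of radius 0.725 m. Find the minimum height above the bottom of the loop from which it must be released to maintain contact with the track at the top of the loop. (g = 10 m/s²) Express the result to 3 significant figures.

At the top, for minimum speed gravity alone supplies the centripetal force: mg = mv_top²/r ⇒ v_top² = gr = 7.250 m²/s²
Energy conservation from release height h to the top (height 2r): mgh = ½mv_top² + mg(2r)
h = v_top²/(2g) + 2r = r/2 + 2r = 5r/2 = 1.812 m

h = 1.81 m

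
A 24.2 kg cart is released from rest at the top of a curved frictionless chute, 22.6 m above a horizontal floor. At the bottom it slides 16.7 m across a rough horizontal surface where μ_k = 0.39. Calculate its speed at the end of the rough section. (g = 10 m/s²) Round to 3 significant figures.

v = 17.9 m/s

Applying the work–energy principle:
mgh = ½mv² + μ_k m g d
W_f = μ_k mg d = (0.39)(24.2)(10)(16.7) = 1576 J
½mv² = mgh − W_f = 5469.2 − 1576 = 3893.1 J
v = √(2 × 3893.1/24.2) = 17.94 m/s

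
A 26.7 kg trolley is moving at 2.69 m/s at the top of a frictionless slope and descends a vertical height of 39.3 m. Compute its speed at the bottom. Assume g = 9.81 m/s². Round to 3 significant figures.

v = 27.9 m/s

Energy conservation between the two points: ½mv₀² + mgh = ½mv²
The mass cancels from both sides.
v² = v₀² + 2gh = (2.69)² + 2(9.81)(39.3) = 778.30
v = √778.30 = 27.90 m/s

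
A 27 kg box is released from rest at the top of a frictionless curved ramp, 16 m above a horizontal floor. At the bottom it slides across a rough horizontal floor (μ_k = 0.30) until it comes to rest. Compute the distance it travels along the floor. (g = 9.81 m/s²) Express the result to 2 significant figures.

Energy bookkeeping (friction removes W_f = μ_k N d):
At rest all PE has been dissipated by friction: mgh = μ_k m g d
d = h/μ_k = 16/0.30 = 53.33 m

d = 53 m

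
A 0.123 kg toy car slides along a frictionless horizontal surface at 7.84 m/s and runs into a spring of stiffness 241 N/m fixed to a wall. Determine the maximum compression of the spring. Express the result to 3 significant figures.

x = 0.177 m

All KE is stored as spring PE at maximum compression: ½mv² = ½kx²
x = v√(m/k) = 7.84 × √(0.123/241) = 0.1771 m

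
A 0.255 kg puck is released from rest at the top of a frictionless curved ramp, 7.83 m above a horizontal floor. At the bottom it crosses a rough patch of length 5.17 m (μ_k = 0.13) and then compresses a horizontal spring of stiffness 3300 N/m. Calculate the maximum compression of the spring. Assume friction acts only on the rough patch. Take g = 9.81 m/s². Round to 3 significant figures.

Initial energy: E₁ = mgh = (0.255)(9.81)(7.83) = 19.587 J
Friction removes W_f = μ_k mg d = (0.13)(0.255)(9.81)(5.17) = 1.681 J
Energy reaching the spring: E = 19.587 − 1.681 = 17.906 J
At max compression ½kx² = E ⇒ x = √(2E/k) = √(2 × 17.906/3300) = 0.1042 m

x = 0.104 m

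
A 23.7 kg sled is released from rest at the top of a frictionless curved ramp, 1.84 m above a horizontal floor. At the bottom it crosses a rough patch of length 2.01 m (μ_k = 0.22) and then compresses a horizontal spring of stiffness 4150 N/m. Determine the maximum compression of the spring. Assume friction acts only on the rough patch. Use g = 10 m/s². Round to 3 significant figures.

Initial energy: E₁ = mgh = (23.7)(10)(1.84) = 436.08 J
Friction removes W_f = μ_k mg d = (0.22)(23.7)(10)(2.01) = 104.8 J
Energy reaching the spring: E = 436.08 − 104.8 = 331.28 J
At max compression ½kx² = E ⇒ x = √(2E/k) = √(2 × 331.28/4150) = 0.3996 m

x = 0.400 m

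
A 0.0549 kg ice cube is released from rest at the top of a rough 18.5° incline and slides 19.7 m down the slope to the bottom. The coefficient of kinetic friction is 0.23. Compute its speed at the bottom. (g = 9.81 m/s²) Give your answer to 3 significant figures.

Taking the bottom as reference, mgh = ½mv² + μ_k N L with h = L sinθ, N = mg cosθ:
mgh = mgL sinθ = (0.0549)(9.81)(19.7)sin18.5° = 3.3665 J
W_f = μ_k mg cosθ · L = (0.23)(0.0549)(9.81)cos18.5°·19.7 = 2.314 J
½mv² = 3.3665 − 2.314 = 1.0524 J
v = √(2 × 1.0524/0.0549) = 6.192 m/s

v = 6.19 m/s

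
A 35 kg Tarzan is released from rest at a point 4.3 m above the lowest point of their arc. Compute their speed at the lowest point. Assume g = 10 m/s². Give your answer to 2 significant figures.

v = 9.3 m/s

Equating total energy at the two states: mgh = ½mv²
v = √(2gh) = √(2 × 10 × 4.3) = √86.000 = 9.274 m/s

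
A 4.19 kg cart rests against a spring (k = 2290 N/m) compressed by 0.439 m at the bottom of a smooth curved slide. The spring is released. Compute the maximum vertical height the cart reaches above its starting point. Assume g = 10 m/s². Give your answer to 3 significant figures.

At maximum height the cart is at rest, so ½kx² = mgh
h = kx²/(2mg) = (2290)(0.439)²/(2 × 4.19 × 10) = 5.266 m

h = 5.27 m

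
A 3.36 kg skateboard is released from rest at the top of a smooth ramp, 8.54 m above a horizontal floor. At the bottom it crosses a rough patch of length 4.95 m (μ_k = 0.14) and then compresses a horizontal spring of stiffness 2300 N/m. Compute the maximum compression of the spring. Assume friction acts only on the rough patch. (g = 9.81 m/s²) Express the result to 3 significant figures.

Initial energy: E₁ = mgh = (3.36)(9.81)(8.54) = 281.49 J
Friction removes W_f = μ_k mg d = (0.14)(3.36)(9.81)(4.95) = 22.84 J
Energy reaching the spring: E = 281.49 − 22.84 = 258.65 J
At max compression ½kx² = E ⇒ x = √(2E/k) = √(2 × 258.65/2300) = 0.4742 m

x = 0.474 m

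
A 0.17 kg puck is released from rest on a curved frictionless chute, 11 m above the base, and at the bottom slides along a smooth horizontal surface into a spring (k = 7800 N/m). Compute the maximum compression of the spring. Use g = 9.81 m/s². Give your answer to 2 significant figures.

At max compression the puck is momentarily at rest: mgh = ½kx²
x = √(2mgh/k) = √(2 × 0.17 × 9.81 × 11 / 7800) = 0.06858 m

x = 0.069 m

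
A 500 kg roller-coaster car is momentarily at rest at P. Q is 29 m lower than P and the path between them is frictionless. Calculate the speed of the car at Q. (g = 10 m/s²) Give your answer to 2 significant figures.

v = 24 m/s

Equating total energy at the two states: mgh = ½mv²
v = √(2gh) = √(2 × 10 × 29) = √580.00 = 24.08 m/s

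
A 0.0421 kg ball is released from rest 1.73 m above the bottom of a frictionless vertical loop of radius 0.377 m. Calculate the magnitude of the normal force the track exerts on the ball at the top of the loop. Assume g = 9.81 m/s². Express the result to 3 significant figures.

Energy from release to top (height 2r): mgh = ½mv_top² + mg(2r)
v_top² = 2g(h − 2r) = 2(9.81)(1.73 − 0.7540) = 19.149 m²/s²
At the top, both N and weight point toward the centre: N + mg = mv_top²/r
N = m(v_top²/r − g) = 0.0421(19.149/0.377 − 9.81) = 1.725 N

N = 1.73 N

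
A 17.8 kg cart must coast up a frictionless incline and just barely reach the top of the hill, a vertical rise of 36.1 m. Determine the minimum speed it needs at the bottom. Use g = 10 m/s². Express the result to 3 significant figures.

v = 26.9 m/s

At the top it is momentarily at rest, so all KE converts to PE: ½mv² = mgh
v = √(2gh) = √(2 × 10 × 36.1) = 26.87 m/s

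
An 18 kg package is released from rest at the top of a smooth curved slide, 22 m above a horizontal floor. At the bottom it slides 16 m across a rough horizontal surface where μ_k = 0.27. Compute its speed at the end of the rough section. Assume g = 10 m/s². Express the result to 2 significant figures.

Energy at the top = energy at the end + work done against friction:
mgh = ½mv² + μ_k m g d
W_f = μ_k mg d = (0.27)(18)(10)(16) = 777.6 J
½mv² = mgh − W_f = 3960.0 − 777.6 = 3182.4 J
v = √(2 × 3182.4/18) = 18.80 m/s

v = 19 m/s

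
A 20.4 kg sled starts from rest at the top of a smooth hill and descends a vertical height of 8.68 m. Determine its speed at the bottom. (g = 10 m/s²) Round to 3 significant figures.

v = 13.2 m/s

By conservation of mechanical energy, mgh = ½mv²
v = √(2gh) = √(2 × 10 × 8.68) = √173.60 = 13.18 m/s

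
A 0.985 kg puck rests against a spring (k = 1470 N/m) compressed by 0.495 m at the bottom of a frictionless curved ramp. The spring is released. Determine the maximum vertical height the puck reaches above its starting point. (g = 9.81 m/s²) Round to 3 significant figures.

At maximum height the puck is at rest, so ½kx² = mgh
h = kx²/(2mg) = (1470)(0.495)²/(2 × 0.985 × 9.81) = 18.64 m

h = 18.6 m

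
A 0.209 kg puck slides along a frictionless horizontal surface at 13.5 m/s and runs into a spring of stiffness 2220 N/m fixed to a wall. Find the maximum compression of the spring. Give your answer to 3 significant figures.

x = 0.131 m

All KE is stored as spring PE at maximum compression: ½mv² = ½kx²
x = v√(m/k) = 13.5 × √(0.209/2220) = 0.1310 m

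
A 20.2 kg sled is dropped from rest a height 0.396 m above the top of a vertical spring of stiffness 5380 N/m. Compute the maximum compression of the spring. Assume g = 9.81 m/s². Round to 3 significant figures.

x = 0.212 m

Measuring PE from the top of the relaxed spring, at max compression the sled has dropped H + x with zero KE, so:
mg(H + x) = ½kx²
½(5380)x² − (20.2)(9.81)x − (20.2)(9.81)(0.396) = 0
2690x² − 198.2x − 78.47 = 0
x = [198.2 + √(39268 + 844360)]/(2 × 2690) = 0.2116 m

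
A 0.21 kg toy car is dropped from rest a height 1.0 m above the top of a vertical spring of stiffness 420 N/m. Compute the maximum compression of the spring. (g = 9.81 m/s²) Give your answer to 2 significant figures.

x = 0.10 m

Let x be the compression. The total drop is H + x, and the car is instantaneously at rest at max compression, so energy conservation gives:
mg(H + x) = ½kx²
½(420)x² − (0.21)(9.81)x − (0.21)(9.81)(1.0) = 0
210.0x² − 2.060x − 2.060 = 0
x = [2.060 + √(4.244 + 1730.5)]/(2 × 210.0) = 0.1041 m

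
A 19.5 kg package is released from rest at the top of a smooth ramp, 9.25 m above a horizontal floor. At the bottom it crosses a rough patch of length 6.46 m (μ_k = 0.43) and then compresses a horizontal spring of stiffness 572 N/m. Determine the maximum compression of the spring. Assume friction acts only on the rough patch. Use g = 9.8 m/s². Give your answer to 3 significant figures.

Initial energy: E₁ = mgh = (19.5)(9.8)(9.25) = 1767.7 J
Friction removes W_f = μ_k mg d = (0.43)(19.5)(9.8)(6.46) = 530.8 J
Energy reaching the spring: E = 1767.7 − 530.8 = 1236.8 J
At max compression ½kx² = E ⇒ x = √(2E/k) = √(2 × 1236.8/572) = 2.080 m

x = 2.08 m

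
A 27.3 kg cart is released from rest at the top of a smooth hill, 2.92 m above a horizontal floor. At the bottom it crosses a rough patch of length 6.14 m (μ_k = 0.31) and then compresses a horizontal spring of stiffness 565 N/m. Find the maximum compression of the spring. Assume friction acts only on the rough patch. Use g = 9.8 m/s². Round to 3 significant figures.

x = 0.981 m

Initial energy: E₁ = mgh = (27.3)(9.8)(2.92) = 781.22 J
Friction removes W_f = μ_k mg d = (0.31)(27.3)(9.8)(6.14) = 509.2 J
Energy reaching the spring: E = 781.22 − 509.2 = 271.98 J
At max compression ½kx² = E ⇒ x = √(2E/k) = √(2 × 271.98/565) = 0.9812 m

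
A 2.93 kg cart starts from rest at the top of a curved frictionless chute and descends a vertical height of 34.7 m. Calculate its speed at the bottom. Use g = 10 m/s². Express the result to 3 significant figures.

By conservation of mechanical energy, mgh = ½mv²
v = √(2gh) = √(2 × 10 × 34.7) = √694.00 = 26.34 m/s

v = 26.3 m/s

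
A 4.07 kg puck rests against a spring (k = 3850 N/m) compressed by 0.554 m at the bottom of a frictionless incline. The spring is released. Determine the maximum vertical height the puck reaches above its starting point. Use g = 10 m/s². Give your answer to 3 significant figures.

h = 14.5 m

All spring PE becomes gravitational PE at the highest point: ½kx² = mgh
h = kx²/(2mg) = (3850)(0.554)²/(2 × 4.07 × 10) = 14.52 m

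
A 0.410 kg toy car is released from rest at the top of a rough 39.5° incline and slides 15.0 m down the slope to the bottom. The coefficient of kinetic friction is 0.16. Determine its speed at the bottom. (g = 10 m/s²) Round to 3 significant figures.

v = 12.4 m/s

Taking the bottom as reference, mgh = ½mv² + μ_k N L with h = L sinθ, N = mg cosθ:
mgh = mgL sinθ = (0.410)(10)(15.0)sin39.5° = 39.119 J
W_f = μ_k mg cosθ · L = (0.16)(0.410)(10)cos39.5°·15.0 = 7.593 J
½mv² = 39.119 − 7.593 = 31.526 J
v = √(2 × 31.526/0.410) = 12.40 m/s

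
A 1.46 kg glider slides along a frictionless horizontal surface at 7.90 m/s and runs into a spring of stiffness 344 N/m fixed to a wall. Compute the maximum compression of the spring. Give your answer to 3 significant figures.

x = 0.515 m

At max compression the glider is momentarily at rest: ½mv² = ½kx²
x = v√(m/k) = 7.90 × √(1.46/344) = 0.5147 m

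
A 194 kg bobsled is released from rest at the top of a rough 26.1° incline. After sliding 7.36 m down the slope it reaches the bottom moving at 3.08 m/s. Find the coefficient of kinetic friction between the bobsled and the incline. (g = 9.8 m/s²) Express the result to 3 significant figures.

The energy dissipated by friction is the PE lost minus the KE gained:
mgL sinθ = 6156.0 J; ½mv² = 920.18 J
W_f = 6156.0 − 920.18 = 5236 J
μ_k = W_f/(mg cosθ · L) = 5236/(1707 × 7.36) = 0.4167

μ_k = 0.417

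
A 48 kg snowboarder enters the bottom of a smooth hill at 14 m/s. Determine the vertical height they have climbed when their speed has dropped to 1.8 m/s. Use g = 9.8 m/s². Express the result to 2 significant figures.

Energy balance between the two points: ½mv₁² = ½mv₂² + mgh
h = (v₁² − v₂²)/(2g) = (14² − 1.8²)/(2 × 9.8) = 9.835 m

h = 9.8 m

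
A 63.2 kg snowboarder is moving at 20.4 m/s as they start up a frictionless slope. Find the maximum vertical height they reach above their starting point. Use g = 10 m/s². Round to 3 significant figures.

h = 20.8 m

By energy conservation, ½mv² = mgh
h = v²/(2g) = 20.4²/(2 × 10) = 20.81 m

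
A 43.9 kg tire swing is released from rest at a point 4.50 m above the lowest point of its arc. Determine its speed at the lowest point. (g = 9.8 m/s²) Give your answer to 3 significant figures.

Mechanical energy is conserved (no friction): mgh = ½mv²
v = √(2gh) = √(2 × 9.8 × 4.50) = √88.200 = 9.391 m/s

v = 9.39 m/s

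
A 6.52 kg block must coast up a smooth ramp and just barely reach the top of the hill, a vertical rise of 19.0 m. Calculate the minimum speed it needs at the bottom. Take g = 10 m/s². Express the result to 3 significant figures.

v = 19.5 m/s

At the top it is momentarily at rest, so all KE converts to PE: ½mv² = mgh
v = √(2gh) = √(2 × 10 × 19.0) = 19.49 m/s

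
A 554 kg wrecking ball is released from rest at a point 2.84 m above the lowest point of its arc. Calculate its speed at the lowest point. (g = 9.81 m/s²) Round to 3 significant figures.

v = 7.46 m/s

By conservation of mechanical energy, mgh = ½mv²
v = √(2gh) = √(2 × 9.81 × 2.84) = √55.721 = 7.465 m/s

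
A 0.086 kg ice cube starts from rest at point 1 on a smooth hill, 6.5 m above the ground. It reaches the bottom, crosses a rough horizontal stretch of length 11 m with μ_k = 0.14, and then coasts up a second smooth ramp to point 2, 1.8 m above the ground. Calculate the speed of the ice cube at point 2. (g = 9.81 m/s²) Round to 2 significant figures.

Energy at 1: mgh₁ = (0.086)(9.81)(6.5) = 5.4838 J
Friction loss: W_f = μ_k mg d = 1.299 J
At 2: ½mv² + mgh₂ = mgh₁ − W_f
½mv² = 5.4838 − 1.299 − 1.5186 = 2.6660 J
v = √(2 × 2.6660/0.086) = 7.874 m/s

v = 7.9 m/s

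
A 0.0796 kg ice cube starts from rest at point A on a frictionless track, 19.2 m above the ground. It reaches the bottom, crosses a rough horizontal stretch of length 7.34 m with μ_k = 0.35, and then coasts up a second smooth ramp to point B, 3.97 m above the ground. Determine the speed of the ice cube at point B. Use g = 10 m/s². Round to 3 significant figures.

v = 15.9 m/s

Energy at A: mgh₁ = (0.0796)(10)(19.2) = 15.283 J
Friction loss: W_f = μ_k mg d = 2.045 J
At B: ½mv² + mgh₂ = mgh₁ − W_f
½mv² = 15.283 − 2.045 − 3.1601 = 10.078 J
v = √(2 × 10.078/0.0796) = 15.91 m/s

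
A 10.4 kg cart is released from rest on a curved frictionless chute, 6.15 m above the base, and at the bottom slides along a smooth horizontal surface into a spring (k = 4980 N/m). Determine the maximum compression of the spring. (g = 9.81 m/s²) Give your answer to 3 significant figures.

x = 0.502 m

Energy conservation (no friction) from release to max compression: mgh = ½kx²
x = √(2mgh/k) = √(2 × 10.4 × 9.81 × 6.15 / 4980) = 0.5020 m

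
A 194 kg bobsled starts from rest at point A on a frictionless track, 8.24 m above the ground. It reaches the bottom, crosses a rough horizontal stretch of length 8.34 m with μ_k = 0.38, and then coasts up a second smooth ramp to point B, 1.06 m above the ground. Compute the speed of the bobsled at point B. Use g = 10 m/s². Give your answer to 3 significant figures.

v = 8.96 m/s

Energy at A: mgh₁ = (194)(10)(8.24) = 15986 J
Friction loss: W_f = μ_k mg d = 6148 J
At B: ½mv² + mgh₂ = mgh₁ − W_f
½mv² = 15986 − 6148 − 2056.4 = 7781.0 J
v = √(2 × 7781.0/194) = 8.956 m/s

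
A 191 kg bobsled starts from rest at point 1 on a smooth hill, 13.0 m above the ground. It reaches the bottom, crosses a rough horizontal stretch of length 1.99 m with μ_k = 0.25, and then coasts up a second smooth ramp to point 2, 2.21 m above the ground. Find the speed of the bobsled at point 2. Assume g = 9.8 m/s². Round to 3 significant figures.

v = 14.2 m/s

Energy at 1: mgh₁ = (191)(9.8)(13.0) = 24333 J
Friction loss: W_f = μ_k mg d = 931.2 J
At 2: ½mv² + mgh₂ = mgh₁ − W_f
½mv² = 24333 − 931.2 − 4136.7 = 19266 J
v = √(2 × 19266/191) = 14.20 m/s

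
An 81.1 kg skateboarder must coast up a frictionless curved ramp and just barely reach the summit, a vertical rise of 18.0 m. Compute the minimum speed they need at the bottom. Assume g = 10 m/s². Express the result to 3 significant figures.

v = 19.0 m/s

At the top they are momentarily at rest, so all KE converts to PE: ½mv² = mgh
v = √(2gh) = √(2 × 10 × 18.0) = 18.97 m/s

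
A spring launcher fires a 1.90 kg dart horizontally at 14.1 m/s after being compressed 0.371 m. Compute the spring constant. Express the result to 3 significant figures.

Energy stored in the spring equals the launch KE: ½kx² = ½mv²
k = mv²/x² = (1.90)(14.1)²/(0.371)² = 2744 N/m

k = 2740 N/m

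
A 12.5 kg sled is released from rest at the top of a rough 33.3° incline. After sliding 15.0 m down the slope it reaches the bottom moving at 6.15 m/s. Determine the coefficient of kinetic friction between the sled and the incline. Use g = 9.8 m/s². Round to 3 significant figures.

μ_k = 0.503

The energy dissipated by friction is the PE lost minus the KE gained:
mgL sinθ = 1008.8 J; ½mv² = 236.39 J
W_f = 1008.8 − 236.39 = 772.4 J
μ_k = W_f/(mg cosθ · L) = 772.4/(102.4 × 15.0) = 0.5030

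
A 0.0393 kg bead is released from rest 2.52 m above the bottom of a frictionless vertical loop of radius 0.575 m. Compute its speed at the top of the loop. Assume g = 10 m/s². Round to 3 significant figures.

v = 5.23 m/s

Energy conservation: mgh = ½mv_top² + mg(2r)
v_top² = 2g(h − 2r) = 2(10)(2.52 − 1.150) = 27.40
v_top = 5.235 m/s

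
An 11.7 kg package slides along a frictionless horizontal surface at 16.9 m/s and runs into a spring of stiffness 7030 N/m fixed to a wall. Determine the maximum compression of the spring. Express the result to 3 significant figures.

Conservation of energy between contact and max compression: ½mv² = ½kx²
x = v√(m/k) = 16.9 × √(11.7/7030) = 0.6894 m

x = 0.689 m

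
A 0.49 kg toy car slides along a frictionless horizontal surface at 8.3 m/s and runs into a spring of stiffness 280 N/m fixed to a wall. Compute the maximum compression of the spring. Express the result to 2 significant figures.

x = 0.35 m

All KE is stored as spring PE at maximum compression: ½mv² = ½kx²
x = v√(m/k) = 8.3 × √(0.49/280) = 0.3472 m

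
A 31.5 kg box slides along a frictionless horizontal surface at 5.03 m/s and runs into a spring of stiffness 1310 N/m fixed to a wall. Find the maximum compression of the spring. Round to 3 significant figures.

x = 0.780 m

Conservation of energy between contact and max compression: ½mv² = ½kx²
x = v√(m/k) = 5.03 × √(31.5/1310) = 0.7800 m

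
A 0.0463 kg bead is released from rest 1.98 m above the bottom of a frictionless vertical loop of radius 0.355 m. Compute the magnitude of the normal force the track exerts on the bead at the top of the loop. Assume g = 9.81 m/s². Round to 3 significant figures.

Energy from release to top (height 2r): mgh = ½mv_top² + mg(2r)
v_top² = 2g(h − 2r) = 2(9.81)(1.98 − 0.7100) = 24.917 m²/s²
At the top, both N and weight point toward the centre: N + mg = mv_top²/r
N = m(v_top²/r − g) = 0.0463(24.917/0.355 − 9.81) = 2.796 N

N = 2.80 N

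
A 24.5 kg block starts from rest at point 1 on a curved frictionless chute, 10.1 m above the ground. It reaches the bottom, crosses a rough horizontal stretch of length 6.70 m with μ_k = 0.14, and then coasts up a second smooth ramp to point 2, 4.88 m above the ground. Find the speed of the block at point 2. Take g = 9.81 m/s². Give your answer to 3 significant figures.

v = 9.17 m/s

Energy at 1: mgh₁ = (24.5)(9.81)(10.1) = 2427.5 J
Friction loss: W_f = μ_k mg d = 225.4 J
At 2: ½mv² + mgh₂ = mgh₁ − W_f
½mv² = 2427.5 − 225.4 − 1172.9 = 1029.2 J
v = √(2 × 1029.2/24.5) = 9.166 m/s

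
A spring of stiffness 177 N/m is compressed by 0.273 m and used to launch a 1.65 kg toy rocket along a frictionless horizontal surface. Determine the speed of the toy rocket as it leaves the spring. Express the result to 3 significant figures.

The toy rocket leaves the spring when the spring is at natural length, so ½kx² = ½mv²
v = x√(k/m) = 0.273 × √(177/1.65) = 2.828 m/s

v = 2.83 m/s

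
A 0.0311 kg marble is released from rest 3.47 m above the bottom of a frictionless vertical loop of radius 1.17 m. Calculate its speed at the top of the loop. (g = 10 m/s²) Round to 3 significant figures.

Energy conservation: mgh = ½mv_top² + mg(2r)
v_top² = 2g(h − 2r) = 2(10)(3.47 − 2.340) = 22.60
v_top = 4.754 m/s

v = 4.75 m/s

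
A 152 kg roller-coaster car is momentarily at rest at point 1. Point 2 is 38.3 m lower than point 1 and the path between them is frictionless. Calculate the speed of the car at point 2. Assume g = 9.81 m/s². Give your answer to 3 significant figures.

Equating total energy at the two states: mgh = ½mv²
The mass cancels from both sides.
v = √(2gh) = √(2 × 9.81 × 38.3) = √751.45 = 27.41 m/s

v = 27.4 m/s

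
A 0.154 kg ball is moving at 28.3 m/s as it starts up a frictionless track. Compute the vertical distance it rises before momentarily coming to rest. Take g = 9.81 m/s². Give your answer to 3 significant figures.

By energy conservation, ½mv² = mgh
h = v²/(2g) = 28.3²/(2 × 9.81) = 40.82 m

h = 40.8 m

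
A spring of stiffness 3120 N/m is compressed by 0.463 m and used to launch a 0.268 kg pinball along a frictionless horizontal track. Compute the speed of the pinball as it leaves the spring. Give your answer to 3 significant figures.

The pinball leaves the spring when the spring is at natural length, so ½kx² = ½mv²
v = x√(k/m) = 0.463 × √(3120/0.268) = 49.96 m/s

v = 50.0 m/s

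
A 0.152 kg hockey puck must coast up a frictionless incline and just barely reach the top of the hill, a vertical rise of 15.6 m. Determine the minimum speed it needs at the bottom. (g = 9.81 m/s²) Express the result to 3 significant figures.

v = 17.5 m/s

At the top it is momentarily at rest, so all KE converts to PE: ½mv² = mgh
v = √(2gh) = √(2 × 9.81 × 15.6) = 17.49 m/s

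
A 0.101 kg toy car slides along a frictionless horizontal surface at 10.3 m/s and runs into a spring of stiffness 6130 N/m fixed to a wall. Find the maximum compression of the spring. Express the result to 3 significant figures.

At max compression the car is momentarily at rest: ½mv² = ½kx²
x = v√(m/k) = 10.3 × √(0.101/6130) = 0.04181 m

x = 0.0418 m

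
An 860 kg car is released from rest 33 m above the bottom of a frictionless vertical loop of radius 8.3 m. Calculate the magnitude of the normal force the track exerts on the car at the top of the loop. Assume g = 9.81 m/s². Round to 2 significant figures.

N = 25000 N

Energy from release to top (height 2r): mgh = ½mv_top² + mg(2r)
v_top² = 2g(h − 2r) = 2(9.81)(33 − 16.60) = 321.77 m²/s²
At the top, both N and weight point toward the centre: N + mg = mv_top²/r
N = m(v_top²/r − g) = 860(321.77/8.3 − 9.81) = 24903 N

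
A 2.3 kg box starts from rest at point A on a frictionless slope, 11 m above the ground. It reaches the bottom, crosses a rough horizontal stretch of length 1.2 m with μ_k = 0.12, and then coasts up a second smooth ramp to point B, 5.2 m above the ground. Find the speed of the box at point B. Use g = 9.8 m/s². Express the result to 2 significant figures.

Energy at A: mgh₁ = (2.3)(9.8)(11) = 247.94 J
Friction loss: W_f = μ_k mg d = 3.246 J
At B: ½mv² + mgh₂ = mgh₁ − W_f
½mv² = 247.94 − 3.246 − 117.21 = 127.49 J
v = √(2 × 127.49/2.3) = 10.53 m/s

v = 11 m/s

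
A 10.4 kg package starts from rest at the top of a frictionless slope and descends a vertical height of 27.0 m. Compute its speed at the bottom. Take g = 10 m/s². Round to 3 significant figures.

v = 23.2 m/s

By conservation of mechanical energy, mgh = ½mv²
The mass cancels from both sides.
v = √(2gh) = √(2 × 10 × 27.0) = √540.00 = 23.24 m/s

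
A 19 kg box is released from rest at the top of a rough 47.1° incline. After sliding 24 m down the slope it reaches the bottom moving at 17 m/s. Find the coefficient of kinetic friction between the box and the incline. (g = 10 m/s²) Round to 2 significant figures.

μ_k = 0.19

mgh = ½mv² + μ_k (mg cosθ) L, with h = L sinθ
mgL sinθ = 3340.4 J; ½mv² = 2745.5 J
W_f = 3340.4 − 2745.5 = 594.9 J
μ_k = W_f/(mg cosθ · L) = 594.9/(129.3 × 24) = 0.1916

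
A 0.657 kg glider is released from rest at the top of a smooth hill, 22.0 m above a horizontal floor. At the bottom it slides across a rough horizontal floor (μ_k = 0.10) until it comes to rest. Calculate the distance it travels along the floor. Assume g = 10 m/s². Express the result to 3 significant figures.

d = 220 m

Energy at the top = energy at the end + work done against friction:
At rest all PE has been dissipated by friction: mgh = μ_k m g d
d = h/μ_k = 22.0/0.10 = 220.0 m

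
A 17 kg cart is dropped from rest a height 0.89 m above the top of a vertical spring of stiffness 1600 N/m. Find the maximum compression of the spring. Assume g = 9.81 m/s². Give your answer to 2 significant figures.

x = 0.55 m

Let x be the compression. The total drop is H + x, and the cart is instantaneously at rest at max compression, so energy conservation gives:
mg(H + x) = ½kx²
½(1600)x² − (17)(9.81)x − (17)(9.81)(0.89) = 0
800.0x² − 166.8x − 148.4 = 0
x = [166.8 + √(27812 + 474961)]/(2 × 800.0) = 0.5474 m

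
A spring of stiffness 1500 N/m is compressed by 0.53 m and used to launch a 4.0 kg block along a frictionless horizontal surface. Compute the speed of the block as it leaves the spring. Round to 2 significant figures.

The block leaves the spring when the spring is at natural length, so ½kx² = ½mv²
v = x√(k/m) = 0.53 × √(1500/4.0) = 10.26 m/s

v = 10 m/s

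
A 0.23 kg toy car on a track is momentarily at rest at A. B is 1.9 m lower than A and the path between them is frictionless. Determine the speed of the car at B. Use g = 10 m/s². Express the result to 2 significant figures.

By conservation of mechanical energy, mgh = ½mv²
v = √(2gh) = √(2 × 10 × 1.9) = √38.000 = 6.164 m/s

v = 6.2 m/s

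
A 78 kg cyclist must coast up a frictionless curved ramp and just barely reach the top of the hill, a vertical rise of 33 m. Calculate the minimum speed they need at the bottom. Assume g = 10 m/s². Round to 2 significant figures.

v = 26 m/s

At the top they are momentarily at rest, so all KE converts to PE: ½mv² = mgh
v = √(2gh) = √(2 × 10 × 33) = 25.69 m/s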